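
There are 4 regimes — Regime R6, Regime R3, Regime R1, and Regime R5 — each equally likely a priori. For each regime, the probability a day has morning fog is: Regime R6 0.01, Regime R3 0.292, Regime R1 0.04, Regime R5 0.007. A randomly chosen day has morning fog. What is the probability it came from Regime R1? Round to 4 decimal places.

0.1146

With a uniform prior (1/4 each), posterior ∝ likelihood:
  Regime R6: 0.01
  Regime R3: 0.292
  Regime R1: 0.04
  Regime R5: 0.007
Total = 0.349.
P(Regime R1 | evidence) = 0.04 / 0.349 ≈ 0.1146.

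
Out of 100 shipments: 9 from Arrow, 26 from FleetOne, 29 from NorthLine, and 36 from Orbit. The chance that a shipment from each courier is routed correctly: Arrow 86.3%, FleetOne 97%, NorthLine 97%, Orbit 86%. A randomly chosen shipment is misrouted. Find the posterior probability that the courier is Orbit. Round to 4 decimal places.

Taking complements, P(misrouted | each) = Arrow 0.137, FleetOne 0.03, NorthLine 0.03, Orbit 0.14.
Prior × likelihood for each hypothesis:
  Arrow: 0.09 × 0.137 = 0.01233
  FleetOne: 0.26 × 0.03 = 0.0078
  NorthLine: 0.29 × 0.03 = 0.0087
  Orbit: 0.36 × 0.14 = 0.0504
Normalizing constant = 0.07923.
P(Orbit | evidence) = 0.0504 / 0.07923 ≈ 0.6361.

0.6361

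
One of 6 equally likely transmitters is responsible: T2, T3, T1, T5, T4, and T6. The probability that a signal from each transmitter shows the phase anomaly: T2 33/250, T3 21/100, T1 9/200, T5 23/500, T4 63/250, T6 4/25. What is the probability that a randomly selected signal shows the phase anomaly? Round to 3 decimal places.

Since the prior is uniform, the posterior is proportional to the likelihood:
  T2: 0.132
  T3: 0.21
  T1: 0.045
  T5: 0.046
  T4: 0.252
  T6: 0.16
P(anomaly) = (1/6) × (0.132 + 0.21 + 0.045 + 0.046 + 0.252 + 0.16) = 0.845/6 ≈ 0.141.

0.141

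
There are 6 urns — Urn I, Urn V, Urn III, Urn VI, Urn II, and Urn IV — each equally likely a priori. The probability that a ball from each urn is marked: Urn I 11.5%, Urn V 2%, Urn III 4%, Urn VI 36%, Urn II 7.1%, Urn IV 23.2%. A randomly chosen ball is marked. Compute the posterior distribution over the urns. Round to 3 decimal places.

Since the prior is uniform, the posterior is proportional to the likelihood:
  Urn I: 0.115
  Urn V: 0.02
  Urn III: 0.04
  Urn VI: 0.36
  Urn II: 0.071
  Urn IV: 0.232
Normalizing constant = 0.838.
P(Urn I | marked) = 0.115/0.838 ≈ 0.137
P(Urn V | marked) = 0.02/0.838 ≈ 0.024
P(Urn III | marked) = 0.04/0.838 ≈ 0.048
P(Urn VI | marked) = 0.36/0.838 ≈ 0.430
P(Urn II | marked) = 0.071/0.838 ≈ 0.085
P(Urn IV | marked) = 0.232/0.838 ≈ 0.277

Urn I 0.137, Urn V 0.024, Urn III 0.048, Urn VI 0.430, Urn II 0.085, Urn IV 0.277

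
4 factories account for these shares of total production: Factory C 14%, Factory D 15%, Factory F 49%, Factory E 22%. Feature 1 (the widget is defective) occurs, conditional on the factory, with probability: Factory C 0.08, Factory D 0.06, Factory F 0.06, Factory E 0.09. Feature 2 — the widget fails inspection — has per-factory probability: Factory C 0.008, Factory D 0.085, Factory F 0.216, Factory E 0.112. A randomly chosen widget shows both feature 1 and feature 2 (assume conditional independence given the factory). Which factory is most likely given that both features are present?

Factory F

Compute prior × likelihood for every hypothesis:
  Factory C: 0.14 × 0.08 × 0.008 = 0.0000896
  Factory D: 0.15 × 0.06 × 0.085 = 0.000765
  Factory F: 0.49 × 0.06 × 0.216 = 0.0063504
  Factory E: 0.22 × 0.09 × 0.112 = 0.0022176
Sum = 0.0094226.
Largest term belongs to Factory F, so Factory F is most probable.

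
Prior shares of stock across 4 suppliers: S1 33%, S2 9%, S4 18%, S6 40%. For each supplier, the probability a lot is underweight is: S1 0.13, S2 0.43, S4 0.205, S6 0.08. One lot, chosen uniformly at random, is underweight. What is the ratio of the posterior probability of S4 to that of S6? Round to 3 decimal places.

1.153

Unnormalized posteriors (prior × likelihood):
  S1: 0.33 × 0.13 = 0.0429
  S2: 0.09 × 0.43 = 0.0387
  S4: 0.18 × 0.205 = 0.0369
  S6: 0.4 × 0.08 = 0.032
Total = 0.1505.
The ratio is 0.0369 / 0.032 (the normalizer cancels) = 1.153.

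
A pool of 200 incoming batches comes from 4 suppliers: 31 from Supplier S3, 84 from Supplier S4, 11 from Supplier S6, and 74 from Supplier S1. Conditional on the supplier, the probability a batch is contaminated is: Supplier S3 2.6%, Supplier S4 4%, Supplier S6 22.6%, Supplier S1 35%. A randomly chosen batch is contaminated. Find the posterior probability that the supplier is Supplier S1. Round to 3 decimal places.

0.796

Prior × likelihood for each hypothesis:
  Supplier S3: 0.155 × 0.026 = 0.00403
  Supplier S4: 0.42 × 0.04 = 0.0168
  Supplier S6: 0.055 × 0.226 = 0.01243
  Supplier S1: 0.37 × 0.35 = 0.1295
Total = 0.16276.
P(Supplier S1 | evidence) = 0.1295 / 0.16276 ≈ 0.796.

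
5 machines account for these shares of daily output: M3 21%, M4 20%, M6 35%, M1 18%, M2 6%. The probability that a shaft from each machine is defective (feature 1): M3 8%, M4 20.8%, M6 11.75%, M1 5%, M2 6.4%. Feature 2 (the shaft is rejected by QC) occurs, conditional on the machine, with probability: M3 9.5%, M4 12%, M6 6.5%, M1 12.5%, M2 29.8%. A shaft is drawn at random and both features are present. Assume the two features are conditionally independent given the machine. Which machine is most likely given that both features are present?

By Bayes' rule, posterior ∝ prior × likelihood:
  M3: 0.21 × 0.08 × 0.095 = 0.001596
  M4: 0.2 × 0.208 × 0.12 = 0.004992
  M6: 0.35 × 0.1175 × 0.065 = 0.002673125
  M1: 0.18 × 0.05 × 0.125 = 0.001125
  M2: 0.06 × 0.064 × 0.298 = 0.00114432
Sum = 0.011530445.
Largest term belongs to M4, so M4 is most probable.

M4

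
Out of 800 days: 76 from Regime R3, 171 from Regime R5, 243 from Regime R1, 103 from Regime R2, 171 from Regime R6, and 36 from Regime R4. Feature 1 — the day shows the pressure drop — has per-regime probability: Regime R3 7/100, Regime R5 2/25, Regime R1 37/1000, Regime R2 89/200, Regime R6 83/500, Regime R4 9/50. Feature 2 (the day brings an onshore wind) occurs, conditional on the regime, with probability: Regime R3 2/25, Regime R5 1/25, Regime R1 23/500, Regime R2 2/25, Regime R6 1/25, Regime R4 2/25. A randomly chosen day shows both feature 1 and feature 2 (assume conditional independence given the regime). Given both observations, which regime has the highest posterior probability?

By Bayes' rule, posterior ∝ prior × likelihood:
  Regime R3: 0.095 × 0.07 × 0.08 = 0.000532
  Regime R5: 0.21375 × 0.08 × 0.04 = 0.000684
  Regime R1: 0.30375 × 0.037 × 0.046 = 0.0005169825
  Regime R2: 0.12875 × 0.445 × 0.08 = 0.0045835
  Regime R6: 0.21375 × 0.166 × 0.04 = 0.0014193
  Regime R4: 0.045 × 0.18 × 0.08 = 0.000648
Total = 0.0083837825.
Largest term belongs to Regime R2, so Regime R2 is most probable.

Regime R2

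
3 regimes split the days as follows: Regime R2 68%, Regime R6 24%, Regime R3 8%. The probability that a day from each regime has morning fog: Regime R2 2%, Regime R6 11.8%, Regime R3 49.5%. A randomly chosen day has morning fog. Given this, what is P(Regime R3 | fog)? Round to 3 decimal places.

Unnormalized posteriors (prior × likelihood):
  Regime R2: 0.68 × 0.02 = 0.0136
  Regime R6: 0.24 × 0.118 = 0.02832
  Regime R3: 0.08 × 0.495 = 0.0396
Total = 0.08152.
P(Regime R3 | evidence) = 0.0396 / 0.08152 ≈ 0.486.

0.486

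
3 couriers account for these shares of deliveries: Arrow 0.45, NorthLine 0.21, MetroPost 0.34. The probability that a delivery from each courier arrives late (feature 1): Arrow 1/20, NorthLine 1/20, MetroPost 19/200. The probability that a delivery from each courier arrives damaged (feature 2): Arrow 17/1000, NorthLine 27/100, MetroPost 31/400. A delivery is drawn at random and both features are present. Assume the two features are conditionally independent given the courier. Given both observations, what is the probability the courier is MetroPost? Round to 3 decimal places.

By Bayes' rule, posterior ∝ prior × likelihood:
  Arrow: 0.45 × 0.05 × 0.017 = 0.0003825
  NorthLine: 0.21 × 0.05 × 0.27 = 0.002835
  MetroPost: 0.34 × 0.095 × 0.0775 = 0.00250325
Total = 0.00572075.
P(MetroPost | evidence) = 0.00250325 / 0.00572075 ≈ 0.438.

0.438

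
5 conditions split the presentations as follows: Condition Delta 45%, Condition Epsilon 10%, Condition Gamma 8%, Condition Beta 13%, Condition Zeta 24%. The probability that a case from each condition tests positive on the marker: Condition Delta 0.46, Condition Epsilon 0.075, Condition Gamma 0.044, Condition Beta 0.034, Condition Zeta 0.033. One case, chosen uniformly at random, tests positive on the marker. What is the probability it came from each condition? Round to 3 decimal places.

Condition Delta 0.899, Condition Epsilon 0.033, Condition Gamma 0.015, Condition Beta 0.019, Condition Zeta 0.034

Unnormalized posteriors (prior × likelihood):
  Condition Delta: 0.45 × 0.46 = 0.207
  Condition Epsilon: 0.1 × 0.075 = 0.0075
  Condition Gamma: 0.08 × 0.044 = 0.00352
  Condition Beta: 0.13 × 0.034 = 0.00442
  Condition Zeta: 0.24 × 0.033 = 0.00792
Total = 0.23036.
P(Condition Delta | marker-positive) = 0.207/0.23036 ≈ 0.899
P(Condition Epsilon | marker-positive) = 0.0075/0.23036 ≈ 0.033
P(Condition Gamma | marker-positive) = 0.00352/0.23036 ≈ 0.015
P(Condition Beta | marker-positive) = 0.00442/0.23036 ≈ 0.019
P(Condition Zeta | marker-positive) = 0.00792/0.23036 ≈ 0.034
(Check: 0.899+0.033+0.015+0.019+0.034 = 1.000.)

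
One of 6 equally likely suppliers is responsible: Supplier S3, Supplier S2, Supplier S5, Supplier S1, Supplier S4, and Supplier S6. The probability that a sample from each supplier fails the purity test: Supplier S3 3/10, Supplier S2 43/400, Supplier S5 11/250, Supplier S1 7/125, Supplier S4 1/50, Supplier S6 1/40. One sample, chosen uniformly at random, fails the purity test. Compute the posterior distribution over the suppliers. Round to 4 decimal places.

Supplier S3 0.5430, Supplier S2 0.1946, Supplier S5 0.0796, Supplier S1 0.1014, Supplier S4 0.0362, Supplier S6 0.0452

With a uniform prior (1/6 each), posterior ∝ likelihood:
  Supplier S3: 0.3
  Supplier S2: 0.1075
  Supplier S5: 0.044
  Supplier S1: 0.056
  Supplier S4: 0.02
  Supplier S6: 0.025
Normalizing constant = 0.5525.
P(Supplier S3 | off-spec) = 0.3/0.5525 ≈ 0.5430
P(Supplier S2 | off-spec) = 0.1075/0.5525 ≈ 0.1946
P(Supplier S5 | off-spec) = 0.044/0.5525 ≈ 0.0796
P(Supplier S1 | off-spec) = 0.056/0.5525 ≈ 0.1014
P(Supplier S4 | off-spec) = 0.02/0.5525 ≈ 0.0362
P(Supplier S6 | off-spec) = 0.025/0.5525 ≈ 0.0452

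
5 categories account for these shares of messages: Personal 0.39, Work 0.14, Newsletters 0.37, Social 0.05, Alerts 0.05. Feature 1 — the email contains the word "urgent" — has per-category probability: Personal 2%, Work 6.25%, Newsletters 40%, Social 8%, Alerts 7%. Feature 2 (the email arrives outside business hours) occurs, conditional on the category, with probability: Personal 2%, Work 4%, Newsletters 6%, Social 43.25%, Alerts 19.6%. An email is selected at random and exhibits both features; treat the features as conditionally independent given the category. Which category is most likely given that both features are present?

Unnormalized posteriors (prior × likelihood):
  Personal: 0.39 × 0.02 × 0.02 = 0.000156
  Work: 0.14 × 0.0625 × 0.04 = 0.00035
  Newsletters: 0.37 × 0.4 × 0.06 = 0.00888
  Social: 0.05 × 0.08 × 0.4325 = 0.00173
  Alerts: 0.05 × 0.07 × 0.196 = 0.000686
Sum = 0.011802.
Largest term belongs to Newsletters, so Newsletters is most probable.

Newsletters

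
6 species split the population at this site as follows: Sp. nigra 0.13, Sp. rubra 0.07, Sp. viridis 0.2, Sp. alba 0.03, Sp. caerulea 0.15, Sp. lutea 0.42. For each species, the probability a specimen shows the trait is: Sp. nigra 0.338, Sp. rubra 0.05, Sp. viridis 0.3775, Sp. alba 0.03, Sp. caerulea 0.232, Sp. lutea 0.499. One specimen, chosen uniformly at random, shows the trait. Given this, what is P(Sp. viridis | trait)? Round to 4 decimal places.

Compute prior × likelihood for every hypothesis:
  Sp. nigra: 0.13 × 0.338 = 0.04394
  Sp. rubra: 0.07 × 0.05 = 0.0035
  Sp. viridis: 0.2 × 0.3775 = 0.0755
  Sp. alba: 0.03 × 0.03 = 0.0009
  Sp. caerulea: 0.15 × 0.232 = 0.0348
  Sp. lutea: 0.42 × 0.499 = 0.20958
Total = 0.36822.
P(Sp. viridis | evidence) = 0.0755 / 0.36822 ≈ 0.2050.

0.2050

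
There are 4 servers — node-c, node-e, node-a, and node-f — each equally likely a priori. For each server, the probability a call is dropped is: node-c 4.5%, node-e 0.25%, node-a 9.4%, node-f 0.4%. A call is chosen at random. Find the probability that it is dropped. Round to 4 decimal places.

Since the prior is uniform, the posterior is proportional to the likelihood:
  node-c: 0.045
  node-e: 0.0025
  node-a: 0.094
  node-f: 0.004
P(dropped) = (1/4) × (0.045 + 0.0025 + 0.094 + 0.004) = 0.1455/4 ≈ 0.0364.

0.0364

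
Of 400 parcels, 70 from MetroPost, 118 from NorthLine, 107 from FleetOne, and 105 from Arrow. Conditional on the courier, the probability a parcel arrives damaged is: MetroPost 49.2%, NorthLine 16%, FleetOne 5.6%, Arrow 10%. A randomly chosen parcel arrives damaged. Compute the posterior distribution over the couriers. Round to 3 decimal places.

By Bayes' rule, posterior ∝ prior × likelihood:
  MetroPost: 0.175 × 0.492 = 0.0861
  NorthLine: 0.295 × 0.16 = 0.0472
  FleetOne: 0.2675 × 0.056 = 0.01498
  Arrow: 0.2625 × 0.1 = 0.02625
Sum = 0.17453.
P(MetroPost | damaged) = 0.0861/0.17453 ≈ 0.493
P(NorthLine | damaged) = 0.0472/0.17453 ≈ 0.270
P(FleetOne | damaged) = 0.01498/0.17453 ≈ 0.086
P(Arrow | damaged) = 0.02625/0.17453 ≈ 0.150
(Check: 0.493+0.270+0.086+0.150 = 0.999.)

MetroPost 0.493, NorthLine 0.270, FleetOne 0.086, Arrow 0.150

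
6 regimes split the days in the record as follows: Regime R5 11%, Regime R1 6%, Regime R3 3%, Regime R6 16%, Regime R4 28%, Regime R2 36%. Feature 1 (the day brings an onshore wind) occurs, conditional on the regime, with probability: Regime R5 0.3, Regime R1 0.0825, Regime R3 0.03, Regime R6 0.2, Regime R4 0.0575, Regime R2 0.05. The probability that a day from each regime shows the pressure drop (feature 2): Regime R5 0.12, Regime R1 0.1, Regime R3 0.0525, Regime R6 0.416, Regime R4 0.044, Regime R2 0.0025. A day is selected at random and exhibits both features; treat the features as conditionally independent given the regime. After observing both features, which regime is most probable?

Compute prior × likelihood for every hypothesis:
  Regime R5: 0.11 × 0.3 × 0.12 = 0.00396
  Regime R1: 0.06 × 0.0825 × 0.1 = 0.000495
  Regime R3: 0.03 × 0.03 × 0.0525 = 0.00004725
  Regime R6: 0.16 × 0.2 × 0.416 = 0.013312
  Regime R4: 0.28 × 0.0575 × 0.044 = 0.0007084
  Regime R2: 0.36 × 0.05 × 0.0025 = 0.000045
Sum = 0.01856765.
Largest term belongs to Regime R6, so Regime R6 is most probable.

Regime R6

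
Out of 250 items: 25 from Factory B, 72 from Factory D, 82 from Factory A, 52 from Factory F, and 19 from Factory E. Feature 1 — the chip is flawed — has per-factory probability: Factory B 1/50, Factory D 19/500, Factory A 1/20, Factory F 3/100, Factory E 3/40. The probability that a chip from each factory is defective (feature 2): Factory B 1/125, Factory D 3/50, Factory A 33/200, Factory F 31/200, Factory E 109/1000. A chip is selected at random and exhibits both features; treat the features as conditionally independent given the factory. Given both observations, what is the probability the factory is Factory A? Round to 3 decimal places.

Unnormalized posteriors (prior × likelihood):
  Factory B: 0.1 × 0.02 × 0.008 = 0.000016
  Factory D: 0.288 × 0.038 × 0.06 = 0.00065664
  Factory A: 0.328 × 0.05 × 0.165 = 0.002706
  Factory F: 0.208 × 0.03 × 0.155 = 0.0009672
  Factory E: 0.076 × 0.075 × 0.109 = 0.0006213
Normalizing constant = 0.00496714.
P(Factory A | evidence) = 0.002706 / 0.00496714 ≈ 0.545.

0.545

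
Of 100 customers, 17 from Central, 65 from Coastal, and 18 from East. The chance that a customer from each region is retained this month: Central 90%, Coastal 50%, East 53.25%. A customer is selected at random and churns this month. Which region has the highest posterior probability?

Coastal

Taking complements, P(churn | each) = Central 0.1, Coastal 0.5, East 0.4675.
Unnormalized posteriors (prior × likelihood):
  Central: 0.17 × 0.1 = 0.017
  Coastal: 0.65 × 0.5 = 0.325
  East: 0.18 × 0.4675 = 0.08415
Total = 0.42615.
Largest term belongs to Coastal, so Coastal is most probable.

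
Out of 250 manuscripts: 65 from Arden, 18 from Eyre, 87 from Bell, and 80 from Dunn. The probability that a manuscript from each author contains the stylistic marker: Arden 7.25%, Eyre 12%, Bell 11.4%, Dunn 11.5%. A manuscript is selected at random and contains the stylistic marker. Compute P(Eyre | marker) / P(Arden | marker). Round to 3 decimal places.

By Bayes' rule, posterior ∝ prior × likelihood:
  Arden: 0.26 × 0.0725 = 0.01885
  Eyre: 0.072 × 0.12 = 0.00864
  Bell: 0.348 × 0.114 = 0.039672
  Dunn: 0.32 × 0.115 = 0.0368
Normalizing constant = 0.103962.
The ratio is 0.00864 / 0.01885 (the normalizer cancels) = 0.458.

0.458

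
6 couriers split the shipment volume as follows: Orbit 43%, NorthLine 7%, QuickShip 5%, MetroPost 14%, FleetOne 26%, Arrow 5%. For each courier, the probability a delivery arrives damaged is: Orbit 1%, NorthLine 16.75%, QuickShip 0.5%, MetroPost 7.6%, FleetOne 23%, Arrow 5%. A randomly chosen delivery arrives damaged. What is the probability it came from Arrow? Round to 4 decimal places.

0.0280

Unnormalized posteriors (prior × likelihood):
  Orbit: 0.43 × 0.01 = 0.0043
  NorthLine: 0.07 × 0.1675 = 0.011725
  QuickShip: 0.05 × 0.005 = 0.00025
  MetroPost: 0.14 × 0.076 = 0.01064
  FleetOne: 0.26 × 0.23 = 0.0598
  Arrow: 0.05 × 0.05 = 0.0025
Sum = 0.089215.
P(Arrow | evidence) = 0.0025 / 0.089215 ≈ 0.0280.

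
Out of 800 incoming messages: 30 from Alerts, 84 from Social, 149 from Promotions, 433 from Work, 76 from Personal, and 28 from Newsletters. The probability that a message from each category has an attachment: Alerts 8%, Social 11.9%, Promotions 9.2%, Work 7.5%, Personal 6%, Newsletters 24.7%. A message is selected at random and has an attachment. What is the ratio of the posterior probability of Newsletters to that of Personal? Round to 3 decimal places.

Unnormalized posteriors (prior × likelihood):
  Alerts: 0.0375 × 0.08 = 0.003
  Social: 0.105 × 0.119 = 0.012495
  Promotions: 0.18625 × 0.092 = 0.017135
  Work: 0.54125 × 0.075 = 0.04059375
  Personal: 0.095 × 0.06 = 0.0057
  Newsletters: 0.035 × 0.247 = 0.008645
Total = 0.08756875.
The ratio is 0.008645 / 0.0057 (the normalizer cancels) = 1.517.

1.517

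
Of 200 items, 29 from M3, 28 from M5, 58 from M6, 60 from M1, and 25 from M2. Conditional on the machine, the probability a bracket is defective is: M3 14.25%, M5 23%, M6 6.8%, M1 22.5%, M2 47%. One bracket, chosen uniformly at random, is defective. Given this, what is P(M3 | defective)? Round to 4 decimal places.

0.1039

Prior × likelihood for each hypothesis:
  M3: 0.145 × 0.1425 = 0.0206625
  M5: 0.14 × 0.23 = 0.0322
  M6: 0.29 × 0.068 = 0.01972
  M1: 0.3 × 0.225 = 0.0675
  M2: 0.125 × 0.47 = 0.05875
Total = 0.1988325.
P(M3 | evidence) = 0.0206625 / 0.1988325 ≈ 0.1039.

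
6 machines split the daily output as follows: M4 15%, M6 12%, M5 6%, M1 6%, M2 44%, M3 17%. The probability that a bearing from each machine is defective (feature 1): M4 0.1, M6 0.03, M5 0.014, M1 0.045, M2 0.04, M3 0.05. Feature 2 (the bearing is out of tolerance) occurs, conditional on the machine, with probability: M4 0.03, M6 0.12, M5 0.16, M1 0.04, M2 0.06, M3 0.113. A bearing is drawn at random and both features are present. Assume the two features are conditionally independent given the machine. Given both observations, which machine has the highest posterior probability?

M2

Prior × likelihood for each hypothesis:
  M4: 0.15 × 0.1 × 0.03 = 0.00045
  M6: 0.12 × 0.03 × 0.12 = 0.000432
  M5: 0.06 × 0.014 × 0.16 = 0.0001344
  M1: 0.06 × 0.045 × 0.04 = 0.000108
  M2: 0.44 × 0.04 × 0.06 = 0.001056
  M3: 0.17 × 0.05 × 0.113 = 0.0009605
Sum = 0.0031409.
Largest term belongs to M2, so M2 is most probable.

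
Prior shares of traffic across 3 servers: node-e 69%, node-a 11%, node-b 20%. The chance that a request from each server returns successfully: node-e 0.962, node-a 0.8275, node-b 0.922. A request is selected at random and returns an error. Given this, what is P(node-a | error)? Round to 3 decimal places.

Taking complements, P(error | each) = node-e 0.038, node-a 0.1725, node-b 0.078.
Prior × likelihood for each hypothesis:
  node-e: 0.69 × 0.038 = 0.02622
  node-a: 0.11 × 0.1725 = 0.018975
  node-b: 0.2 × 0.078 = 0.0156
Sum = 0.060795.
P(node-a | evidence) = 0.018975 / 0.060795 ≈ 0.312.

0.312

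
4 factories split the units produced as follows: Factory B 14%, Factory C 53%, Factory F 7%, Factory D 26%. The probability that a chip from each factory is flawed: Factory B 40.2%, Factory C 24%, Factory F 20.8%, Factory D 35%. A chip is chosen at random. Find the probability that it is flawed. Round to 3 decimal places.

By Bayes' rule, posterior ∝ prior × likelihood:
  Factory B: 0.14 × 0.402 = 0.05628
  Factory C: 0.53 × 0.24 = 0.1272
  Factory F: 0.07 × 0.208 = 0.01456
  Factory D: 0.26 × 0.35 = 0.091
P(flawed) = 0.05628 + 0.1272 + 0.01456 + 0.091 = 0.28904 → 0.289.

0.289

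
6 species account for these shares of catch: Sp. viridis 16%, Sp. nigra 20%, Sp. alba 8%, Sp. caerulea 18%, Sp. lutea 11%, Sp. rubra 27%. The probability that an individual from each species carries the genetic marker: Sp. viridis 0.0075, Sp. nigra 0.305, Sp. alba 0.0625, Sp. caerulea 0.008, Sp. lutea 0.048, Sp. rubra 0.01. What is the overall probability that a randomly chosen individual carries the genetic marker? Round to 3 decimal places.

By Bayes' rule, posterior ∝ prior × likelihood:
  Sp. viridis: 0.16 × 0.0075 = 0.0012
  Sp. nigra: 0.2 × 0.305 = 0.061
  Sp. alba: 0.08 × 0.0625 = 0.005
  Sp. caerulea: 0.18 × 0.008 = 0.00144
  Sp. lutea: 0.11 × 0.048 = 0.00528
  Sp. rubra: 0.27 × 0.01 = 0.0027
P(marker) = 0.0012 + 0.061 + 0.005 + 0.00144 + 0.00528 + 0.0027 = 0.07662 → 0.077.

0.077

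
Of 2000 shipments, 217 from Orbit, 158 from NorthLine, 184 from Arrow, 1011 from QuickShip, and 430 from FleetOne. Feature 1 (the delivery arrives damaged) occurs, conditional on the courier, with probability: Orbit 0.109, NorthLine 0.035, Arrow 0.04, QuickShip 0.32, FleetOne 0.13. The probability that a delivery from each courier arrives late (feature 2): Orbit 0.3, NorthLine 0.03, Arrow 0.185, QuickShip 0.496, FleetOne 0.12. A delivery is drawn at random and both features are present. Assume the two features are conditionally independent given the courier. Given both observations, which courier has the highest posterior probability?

By Bayes' rule, posterior ∝ prior × likelihood:
  Orbit: 0.1085 × 0.109 × 0.3 = 0.00354795
  NorthLine: 0.079 × 0.035 × 0.03 = 0.00008295
  Arrow: 0.092 × 0.04 × 0.185 = 0.0006808
  QuickShip: 0.5055 × 0.32 × 0.496 = 0.08023296
  FleetOne: 0.215 × 0.13 × 0.12 = 0.003354
Sum = 0.08789866.
Largest term belongs to QuickShip, so QuickShip is most probable.

QuickShip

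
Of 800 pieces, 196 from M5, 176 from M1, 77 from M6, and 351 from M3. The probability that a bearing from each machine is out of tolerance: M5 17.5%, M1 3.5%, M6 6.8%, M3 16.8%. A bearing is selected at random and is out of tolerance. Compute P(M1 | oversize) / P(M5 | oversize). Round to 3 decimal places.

Compute prior × likelihood for every hypothesis:
  M5: 0.245 × 0.175 = 0.042875
  M1: 0.22 × 0.035 = 0.0077
  M6: 0.09625 × 0.068 = 0.006545
  M3: 0.43875 × 0.168 = 0.07371
Total = 0.13083.
The ratio is 0.0077 / 0.042875 (the normalizer cancels) = 0.180.

0.180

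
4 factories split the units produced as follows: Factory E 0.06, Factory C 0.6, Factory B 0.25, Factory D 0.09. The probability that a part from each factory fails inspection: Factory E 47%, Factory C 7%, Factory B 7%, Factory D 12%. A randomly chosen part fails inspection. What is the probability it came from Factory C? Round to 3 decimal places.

Unnormalized posteriors (prior × likelihood):
  Factory E: 0.06 × 0.47 = 0.0282
  Factory C: 0.6 × 0.07 = 0.042
  Factory B: 0.25 × 0.07 = 0.0175
  Factory D: 0.09 × 0.12 = 0.0108
Normalizing constant = 0.0985.
P(Factory C | evidence) = 0.042 / 0.0985 ≈ 0.426.

0.426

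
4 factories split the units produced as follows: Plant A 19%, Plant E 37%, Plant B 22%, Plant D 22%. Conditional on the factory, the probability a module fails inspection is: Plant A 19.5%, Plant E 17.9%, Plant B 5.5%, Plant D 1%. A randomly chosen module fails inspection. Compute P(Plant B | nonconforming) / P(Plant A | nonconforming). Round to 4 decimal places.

Unnormalized posteriors (prior × likelihood):
  Plant A: 0.19 × 0.195 = 0.03705
  Plant E: 0.37 × 0.179 = 0.06623
  Plant B: 0.22 × 0.055 = 0.0121
  Plant D: 0.22 × 0.01 = 0.0022
Sum = 0.11758.
The ratio is 0.0121 / 0.03705 (the normalizer cancels) = 0.3266.

0.3266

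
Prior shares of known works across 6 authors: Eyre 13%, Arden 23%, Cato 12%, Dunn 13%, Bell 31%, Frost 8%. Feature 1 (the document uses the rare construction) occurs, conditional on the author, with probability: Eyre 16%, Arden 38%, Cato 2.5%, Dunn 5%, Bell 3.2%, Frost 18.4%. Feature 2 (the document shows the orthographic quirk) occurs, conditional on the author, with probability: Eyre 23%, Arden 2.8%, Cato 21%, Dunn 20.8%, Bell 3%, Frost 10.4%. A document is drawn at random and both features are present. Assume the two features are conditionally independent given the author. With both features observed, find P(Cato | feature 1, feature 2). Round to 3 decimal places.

Prior × likelihood for each hypothesis:
  Eyre: 0.13 × 0.16 × 0.23 = 0.004784
  Arden: 0.23 × 0.38 × 0.028 = 0.0024472
  Cato: 0.12 × 0.025 × 0.21 = 0.00063
  Dunn: 0.13 × 0.05 × 0.208 = 0.001352
  Bell: 0.31 × 0.032 × 0.03 = 0.0002976
  Frost: 0.08 × 0.184 × 0.104 = 0.00153088
Total = 0.01104168.
P(Cato | evidence) = 0.00063 / 0.01104168 ≈ 0.057.

0.057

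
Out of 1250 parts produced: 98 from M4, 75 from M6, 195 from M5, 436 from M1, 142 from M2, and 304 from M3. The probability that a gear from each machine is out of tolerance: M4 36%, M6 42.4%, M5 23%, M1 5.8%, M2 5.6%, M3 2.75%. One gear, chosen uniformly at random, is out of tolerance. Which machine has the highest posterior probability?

Compute prior × likelihood for every hypothesis:
  M4: 0.0784 × 0.36 = 0.028224
  M6: 0.06 × 0.424 = 0.02544
  M5: 0.156 × 0.23 = 0.03588
  M1: 0.3488 × 0.058 = 0.0202304
  M2: 0.1136 × 0.056 = 0.0063616
  M3: 0.2432 × 0.0275 = 0.006688
Normalizing constant = 0.122824.
Largest term belongs to M5, so M5 is most probable.

M5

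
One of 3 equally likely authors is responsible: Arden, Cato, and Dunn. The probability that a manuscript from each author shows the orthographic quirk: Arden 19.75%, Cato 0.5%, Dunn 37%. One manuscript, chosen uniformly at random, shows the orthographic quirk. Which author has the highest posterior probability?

Since the prior is uniform, the posterior is proportional to the likelihood:
  Arden: 0.1975
  Cato: 0.005
  Dunn: 0.37
Normalizing constant = 0.5725.
Largest term belongs to Dunn, so Dunn is most probable.

Dunn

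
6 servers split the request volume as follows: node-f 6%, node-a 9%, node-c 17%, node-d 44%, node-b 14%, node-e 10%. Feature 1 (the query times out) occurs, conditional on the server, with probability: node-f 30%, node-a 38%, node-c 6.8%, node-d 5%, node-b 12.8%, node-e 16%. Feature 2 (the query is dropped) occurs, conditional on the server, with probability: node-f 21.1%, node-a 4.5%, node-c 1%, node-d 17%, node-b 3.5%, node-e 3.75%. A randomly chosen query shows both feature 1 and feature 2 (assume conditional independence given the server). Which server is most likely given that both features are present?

node-f

By Bayes' rule, posterior ∝ prior × likelihood:
  node-f: 0.06 × 0.3 × 0.211 = 0.003798
  node-a: 0.09 × 0.38 × 0.045 = 0.001539
  node-c: 0.17 × 0.068 × 0.01 = 0.0001156
  node-d: 0.44 × 0.05 × 0.17 = 0.00374
  node-b: 0.14 × 0.128 × 0.035 = 0.0006272
  node-e: 0.1 × 0.16 × 0.0375 = 0.0006
Total = 0.0104198.
Largest term belongs to node-f, so node-f is most probable.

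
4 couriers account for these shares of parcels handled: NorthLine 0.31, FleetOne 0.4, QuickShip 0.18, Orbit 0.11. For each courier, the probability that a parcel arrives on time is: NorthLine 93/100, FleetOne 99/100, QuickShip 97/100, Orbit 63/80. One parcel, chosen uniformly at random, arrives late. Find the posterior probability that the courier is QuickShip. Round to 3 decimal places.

0.099

Taking complements, P(late | each) = NorthLine 0.07, FleetOne 0.01, QuickShip 0.03, Orbit 0.2125.
Prior × likelihood for each hypothesis:
  NorthLine: 0.31 × 0.07 = 0.0217
  FleetOne: 0.4 × 0.01 = 0.004
  QuickShip: 0.18 × 0.03 = 0.0054
  Orbit: 0.11 × 0.2125 = 0.023375
Sum = 0.054475.
P(QuickShip | evidence) = 0.0054 / 0.054475 ≈ 0.099.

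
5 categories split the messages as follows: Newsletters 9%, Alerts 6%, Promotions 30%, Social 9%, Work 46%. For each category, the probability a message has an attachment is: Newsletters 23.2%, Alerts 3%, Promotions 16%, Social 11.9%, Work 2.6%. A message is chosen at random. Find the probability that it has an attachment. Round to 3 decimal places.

0.093

Prior × likelihood for each hypothesis:
  Newsletters: 0.09 × 0.232 = 0.02088
  Alerts: 0.06 × 0.03 = 0.0018
  Promotions: 0.3 × 0.16 = 0.048
  Social: 0.09 × 0.119 = 0.01071
  Work: 0.46 × 0.026 = 0.01196
P(attachment) = 0.02088 + 0.0018 + 0.048 + 0.01071 + 0.01196 = 0.09335 → 0.093.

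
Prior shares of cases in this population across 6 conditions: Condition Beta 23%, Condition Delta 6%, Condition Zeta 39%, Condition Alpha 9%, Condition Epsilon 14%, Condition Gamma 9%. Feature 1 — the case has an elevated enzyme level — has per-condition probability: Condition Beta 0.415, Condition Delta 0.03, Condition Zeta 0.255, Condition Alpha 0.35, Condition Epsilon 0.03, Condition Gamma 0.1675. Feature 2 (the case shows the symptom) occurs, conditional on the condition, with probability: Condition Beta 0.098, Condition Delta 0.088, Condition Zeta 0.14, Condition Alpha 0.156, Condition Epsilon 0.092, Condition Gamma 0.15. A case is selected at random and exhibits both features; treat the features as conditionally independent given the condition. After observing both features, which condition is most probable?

By Bayes' rule, posterior ∝ prior × likelihood:
  Condition Beta: 0.23 × 0.415 × 0.098 = 0.0093541
  Condition Delta: 0.06 × 0.03 × 0.088 = 0.0001584
  Condition Zeta: 0.39 × 0.255 × 0.14 = 0.013923
  Condition Alpha: 0.09 × 0.35 × 0.156 = 0.004914
  Condition Epsilon: 0.14 × 0.03 × 0.092 = 0.0003864
  Condition Gamma: 0.09 × 0.1675 × 0.15 = 0.00226125
Sum = 0.03099715.
Largest term belongs to Condition Zeta, so Condition Zeta is most probable.

Condition Zeta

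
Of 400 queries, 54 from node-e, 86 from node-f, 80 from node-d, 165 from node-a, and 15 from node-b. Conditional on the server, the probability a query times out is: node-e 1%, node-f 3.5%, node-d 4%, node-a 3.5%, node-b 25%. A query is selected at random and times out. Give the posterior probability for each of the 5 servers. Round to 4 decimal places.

By Bayes' rule, posterior ∝ prior × likelihood:
  node-e: 0.135 × 0.01 = 0.00135
  node-f: 0.215 × 0.035 = 0.007525
  node-d: 0.2 × 0.04 = 0.008
  node-a: 0.4125 × 0.035 = 0.0144375
  node-b: 0.0375 × 0.25 = 0.009375
Normalizing constant = 0.0406875.
P(node-e | timeout) = 0.00135/0.0406875 ≈ 0.0332
P(node-f | timeout) = 0.007525/0.0406875 ≈ 0.1849
P(node-d | timeout) = 0.008/0.0406875 ≈ 0.1966
P(node-a | timeout) = 0.0144375/0.0406875 ≈ 0.3548
P(node-b | timeout) = 0.009375/0.0406875 ≈ 0.2304

node-e 0.0332, node-f 0.1849, node-d 0.1966, node-a 0.3548, node-b 0.2304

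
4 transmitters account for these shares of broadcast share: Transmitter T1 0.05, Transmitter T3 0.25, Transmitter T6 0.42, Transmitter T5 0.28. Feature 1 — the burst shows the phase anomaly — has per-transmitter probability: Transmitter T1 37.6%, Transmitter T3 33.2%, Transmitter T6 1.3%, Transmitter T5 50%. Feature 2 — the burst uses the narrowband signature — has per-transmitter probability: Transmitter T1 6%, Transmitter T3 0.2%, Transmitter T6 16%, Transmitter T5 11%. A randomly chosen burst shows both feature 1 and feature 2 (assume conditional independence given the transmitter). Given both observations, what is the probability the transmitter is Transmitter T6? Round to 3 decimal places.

By Bayes' rule, posterior ∝ prior × likelihood:
  Transmitter T1: 0.05 × 0.376 × 0.06 = 0.001128
  Transmitter T3: 0.25 × 0.332 × 0.002 = 0.000166
  Transmitter T6: 0.42 × 0.013 × 0.16 = 0.0008736
  Transmitter T5: 0.28 × 0.5 × 0.11 = 0.0154
Normalizing constant = 0.0175676.
P(Transmitter T6 | evidence) = 0.0008736 / 0.0175676 ≈ 0.050.

0.050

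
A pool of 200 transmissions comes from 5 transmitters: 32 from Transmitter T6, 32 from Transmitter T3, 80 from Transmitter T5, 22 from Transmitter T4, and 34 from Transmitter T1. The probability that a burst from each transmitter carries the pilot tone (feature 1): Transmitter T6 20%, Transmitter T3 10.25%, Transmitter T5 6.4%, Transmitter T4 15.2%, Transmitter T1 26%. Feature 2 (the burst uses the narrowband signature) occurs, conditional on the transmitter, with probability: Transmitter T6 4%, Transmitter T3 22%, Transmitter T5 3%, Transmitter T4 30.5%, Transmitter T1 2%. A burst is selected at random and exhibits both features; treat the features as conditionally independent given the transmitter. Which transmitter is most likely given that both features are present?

By Bayes' rule, posterior ∝ prior × likelihood:
  Transmitter T6: 0.16 × 0.2 × 0.04 = 0.00128
  Transmitter T3: 0.16 × 0.1025 × 0.22 = 0.003608
  Transmitter T5: 0.4 × 0.064 × 0.03 = 0.000768
  Transmitter T4: 0.11 × 0.152 × 0.305 = 0.0050996
  Transmitter T1: 0.17 × 0.26 × 0.02 = 0.000884
Normalizing constant = 0.0116396.
Largest term belongs to Transmitter T4, so Transmitter T4 is most probable.

Transmitter T4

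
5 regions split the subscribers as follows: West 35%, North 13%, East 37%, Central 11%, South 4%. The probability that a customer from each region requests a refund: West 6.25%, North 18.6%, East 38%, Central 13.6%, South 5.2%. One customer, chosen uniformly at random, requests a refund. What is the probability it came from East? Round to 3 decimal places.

0.690

Compute prior × likelihood for every hypothesis:
  West: 0.35 × 0.0625 = 0.021875
  North: 0.13 × 0.186 = 0.02418
  East: 0.37 × 0.38 = 0.1406
  Central: 0.11 × 0.136 = 0.01496
  South: 0.04 × 0.052 = 0.00208
Sum = 0.203695.
P(East | evidence) = 0.1406 / 0.203695 ≈ 0.690.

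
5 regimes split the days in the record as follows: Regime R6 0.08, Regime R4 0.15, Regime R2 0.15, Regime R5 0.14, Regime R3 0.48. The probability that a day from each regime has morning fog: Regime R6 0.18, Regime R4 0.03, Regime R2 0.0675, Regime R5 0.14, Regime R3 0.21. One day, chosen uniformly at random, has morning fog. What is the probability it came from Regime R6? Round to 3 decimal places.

Unnormalized posteriors (prior × likelihood):
  Regime R6: 0.08 × 0.18 = 0.0144
  Regime R4: 0.15 × 0.03 = 0.0045
  Regime R2: 0.15 × 0.0675 = 0.010125
  Regime R5: 0.14 × 0.14 = 0.0196
  Regime R3: 0.48 × 0.21 = 0.1008
Sum = 0.149425.
P(Regime R6 | evidence) = 0.0144 / 0.149425 ≈ 0.096.

0.096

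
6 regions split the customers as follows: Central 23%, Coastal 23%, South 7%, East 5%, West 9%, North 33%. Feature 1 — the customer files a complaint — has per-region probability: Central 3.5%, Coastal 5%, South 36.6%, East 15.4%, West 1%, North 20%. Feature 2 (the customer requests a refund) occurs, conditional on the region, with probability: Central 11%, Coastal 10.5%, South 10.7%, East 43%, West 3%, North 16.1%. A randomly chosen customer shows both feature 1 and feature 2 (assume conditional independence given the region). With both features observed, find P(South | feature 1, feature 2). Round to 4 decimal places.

0.1458

Compute prior × likelihood for every hypothesis:
  Central: 0.23 × 0.035 × 0.11 = 0.0008855
  Coastal: 0.23 × 0.05 × 0.105 = 0.0012075
  South: 0.07 × 0.366 × 0.107 = 0.00274134
  East: 0.05 × 0.154 × 0.43 = 0.003311
  West: 0.09 × 0.01 × 0.03 = 0.000027
  North: 0.33 × 0.2 × 0.161 = 0.010626
Normalizing constant = 0.01879834.
P(South | evidence) = 0.00274134 / 0.01879834 ≈ 0.1458.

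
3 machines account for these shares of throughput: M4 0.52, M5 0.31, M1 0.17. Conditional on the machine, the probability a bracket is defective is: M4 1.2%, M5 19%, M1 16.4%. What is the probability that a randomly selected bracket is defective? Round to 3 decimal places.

0.093

Unnormalized posteriors (prior × likelihood):
  M4: 0.52 × 0.012 = 0.00624
  M5: 0.31 × 0.19 = 0.0589
  M1: 0.17 × 0.164 = 0.02788
P(defective) = 0.00624 + 0.0589 + 0.02788 = 0.09302 → 0.093.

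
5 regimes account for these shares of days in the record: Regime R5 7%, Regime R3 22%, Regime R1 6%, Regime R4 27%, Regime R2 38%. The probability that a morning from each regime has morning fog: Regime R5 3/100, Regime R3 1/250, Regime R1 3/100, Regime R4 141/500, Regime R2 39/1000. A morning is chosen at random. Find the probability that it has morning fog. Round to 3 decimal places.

Prior × likelihood for each hypothesis:
  Regime R5: 0.07 × 0.03 = 0.0021
  Regime R3: 0.22 × 0.004 = 0.00088
  Regime R1: 0.06 × 0.03 = 0.0018
  Regime R4: 0.27 × 0.282 = 0.07614
  Regime R2: 0.38 × 0.039 = 0.01482
P(fog) = 0.0021 + 0.00088 + 0.0018 + 0.07614 + 0.01482 = 0.09574 → 0.096.

0.096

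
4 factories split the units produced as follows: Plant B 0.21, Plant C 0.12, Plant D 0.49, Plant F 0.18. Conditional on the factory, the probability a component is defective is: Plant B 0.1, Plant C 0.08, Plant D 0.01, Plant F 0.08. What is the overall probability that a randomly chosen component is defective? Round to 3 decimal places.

0.050

By Bayes' rule, posterior ∝ prior × likelihood:
  Plant B: 0.21 × 0.1 = 0.021
  Plant C: 0.12 × 0.08 = 0.0096
  Plant D: 0.49 × 0.01 = 0.0049
  Plant F: 0.18 × 0.08 = 0.0144
P(defective) = 0.021 + 0.0096 + 0.0049 + 0.0144 = 0.0499 → 0.050.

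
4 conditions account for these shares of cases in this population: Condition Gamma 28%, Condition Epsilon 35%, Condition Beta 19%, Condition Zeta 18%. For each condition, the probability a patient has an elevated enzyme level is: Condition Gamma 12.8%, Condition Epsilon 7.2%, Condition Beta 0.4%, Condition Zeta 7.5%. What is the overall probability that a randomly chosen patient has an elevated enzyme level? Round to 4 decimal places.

0.0753

By Bayes' rule, posterior ∝ prior × likelihood:
  Condition Gamma: 0.28 × 0.128 = 0.03584
  Condition Epsilon: 0.35 × 0.072 = 0.0252
  Condition Beta: 0.19 × 0.004 = 0.00076
  Condition Zeta: 0.18 × 0.075 = 0.0135
P(elevated) = 0.03584 + 0.0252 + 0.00076 + 0.0135 = 0.0753 → 0.0753.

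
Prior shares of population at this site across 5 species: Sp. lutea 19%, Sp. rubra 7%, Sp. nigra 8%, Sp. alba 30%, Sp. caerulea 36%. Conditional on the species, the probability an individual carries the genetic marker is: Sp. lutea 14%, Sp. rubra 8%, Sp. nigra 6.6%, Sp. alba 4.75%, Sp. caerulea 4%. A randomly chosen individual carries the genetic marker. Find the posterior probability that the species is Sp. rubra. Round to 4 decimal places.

Prior × likelihood for each hypothesis:
  Sp. lutea: 0.19 × 0.14 = 0.0266
  Sp. rubra: 0.07 × 0.08 = 0.0056
  Sp. nigra: 0.08 × 0.066 = 0.00528
  Sp. alba: 0.3 × 0.0475 = 0.01425
  Sp. caerulea: 0.36 × 0.04 = 0.0144
Normalizing constant = 0.06613.
P(Sp. rubra | evidence) = 0.0056 / 0.06613 ≈ 0.0847.

0.0847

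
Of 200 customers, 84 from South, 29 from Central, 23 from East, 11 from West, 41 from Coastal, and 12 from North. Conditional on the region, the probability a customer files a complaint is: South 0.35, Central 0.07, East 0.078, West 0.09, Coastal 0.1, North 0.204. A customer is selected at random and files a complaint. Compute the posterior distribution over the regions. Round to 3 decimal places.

Prior × likelihood for each hypothesis:
  South: 0.42 × 0.35 = 0.147
  Central: 0.145 × 0.07 = 0.01015
  East: 0.115 × 0.078 = 0.00897
  West: 0.055 × 0.09 = 0.00495
  Coastal: 0.205 × 0.1 = 0.0205
  North: 0.06 × 0.204 = 0.01224
Total = 0.20381.
P(South | complaint) = 0.147/0.20381 ≈ 0.721
P(Central | complaint) = 0.01015/0.20381 ≈ 0.050
P(East | complaint) = 0.00897/0.20381 ≈ 0.044
P(West | complaint) = 0.00495/0.20381 ≈ 0.024
P(Coastal | complaint) = 0.0205/0.20381 ≈ 0.101
P(North | complaint) = 0.01224/0.20381 ≈ 0.060

South 0.721, Central 0.050, East 0.044, West 0.024, Coastal 0.101, North 0.060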